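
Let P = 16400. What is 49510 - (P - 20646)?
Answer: 53756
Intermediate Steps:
49510 - (P - 20646) = 49510 - (16400 - 20646) = 49510 - 1*(-4246) = 49510 + 4246 = 53756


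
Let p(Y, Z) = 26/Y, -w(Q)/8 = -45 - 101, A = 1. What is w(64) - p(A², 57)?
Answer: 1142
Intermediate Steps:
w(Q) = 1168 (w(Q) = -8*(-45 - 101) = -8*(-146) = 1168)
w(64) - p(A², 57) = 1168 - 26/(1²) = 1168 - 26/1 = 1168 - 26 = 1142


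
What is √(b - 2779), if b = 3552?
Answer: √773 ≈ 27.803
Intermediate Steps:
√(b - 2779) = √(3552 - 2779) = √773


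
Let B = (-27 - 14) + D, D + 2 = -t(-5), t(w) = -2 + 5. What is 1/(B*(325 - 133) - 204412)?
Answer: -1/213244 ≈ -4.6895e-6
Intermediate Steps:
t(w) = 3
D = -5 (D = -2 - 1*3 = -2 - 3 = -5)
B = -46 (B = (-27 - 14) - 5 = -41 - 5 = -46)
1/(B*(325 - 133) - 204412) = 1/(-46*(325 - 133) - 204412) = 1/(-46*192 - 204412) = 1/(-8832 - 204412) = 1/(-213244) = -1/213244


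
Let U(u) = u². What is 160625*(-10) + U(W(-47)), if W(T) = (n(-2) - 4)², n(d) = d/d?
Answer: -1606169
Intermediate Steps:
n(d) = 1
W(T) = 9 (W(T) = (1 - 4)² = (-3)² = 9)
160625*(-10) + U(W(-47)) = 160625*(-10) + 9² = -1606250 + 81 = -1606169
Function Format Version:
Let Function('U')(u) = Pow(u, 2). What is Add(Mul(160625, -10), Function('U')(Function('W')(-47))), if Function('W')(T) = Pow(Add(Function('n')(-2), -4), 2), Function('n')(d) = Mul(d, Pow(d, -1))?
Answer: -1606169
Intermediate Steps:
Function('n')(d) = 1
Function('W')(T) = 9 (Function('W')(T) = Pow(Add(1, -4), 2) = Pow(-3, 2) = 9)
Add(Mul(160625, -10), Function('U')(Function('W')(-47))) = Add(Mul(160625, -10), Pow(9, 2)) = Add(-1606250, 81) = -1606169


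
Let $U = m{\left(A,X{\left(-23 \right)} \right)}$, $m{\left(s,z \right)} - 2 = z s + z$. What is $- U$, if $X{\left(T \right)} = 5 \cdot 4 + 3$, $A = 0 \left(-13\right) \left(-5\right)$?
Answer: $-25$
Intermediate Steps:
$A = 0$ ($A = 0 \left(-5\right) = 0$)
$X{\left(T \right)} = 23$ ($X{\left(T \right)} = 20 + 3 = 23$)
$m{\left(s,z \right)} = 2 + z + s z$ ($m{\left(s,z \right)} = 2 + \left(z s + z\right) = 2 + \left(s z + z\right) = 2 + \left(z + s z\right) = 2 + z + s z$)
$U = 25$ ($U = 2 + 23 + 0 \cdot 23 = 2 + 23 + 0 = 25$)
$- U = \left(-1\right) 25 = -25$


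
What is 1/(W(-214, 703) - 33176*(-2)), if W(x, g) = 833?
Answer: 1/67185 ≈ 1.4884e-5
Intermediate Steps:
1/(W(-214, 703) - 33176*(-2)) = 1/(833 - 33176*(-2)) = 1/(833 + 66352) = 1/67185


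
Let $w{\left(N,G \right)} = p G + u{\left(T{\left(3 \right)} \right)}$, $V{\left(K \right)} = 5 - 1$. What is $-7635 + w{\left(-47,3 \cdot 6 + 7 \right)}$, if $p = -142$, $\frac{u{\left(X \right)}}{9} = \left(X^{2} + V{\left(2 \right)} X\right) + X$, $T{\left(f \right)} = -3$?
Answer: $-11239$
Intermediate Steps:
$V{\left(K \right)} = 4$
$u{\left(X \right)} = 9 X^{2} + 45 X$ ($u{\left(X \right)} = 9 \left(\left(X^{2} + 4 X\right) + X\right) = 9 \left(X^{2} + 5 X\right) = 9 X^{2} + 45 X$)
$w{\left(N,G \right)} = -54 - 142 G$ ($w{\left(N,G \right)} = - 142 G + 9 \left(-3\right) \left(5 - 3\right) = - 142 G + 9 \left(-3\right) 2 = - 142 G - 54 = -54 - 142 G$)
$-7635 + w{\left(-47,3 \cdot 6 + 7 \right)} = -7635 - \left(54 + 142 \left(3 \cdot 6 + 7\right)\right) = -7635 - \left(54 + 142 \left(18 + 7\right)\right) = -7635 - 3604 = -11239$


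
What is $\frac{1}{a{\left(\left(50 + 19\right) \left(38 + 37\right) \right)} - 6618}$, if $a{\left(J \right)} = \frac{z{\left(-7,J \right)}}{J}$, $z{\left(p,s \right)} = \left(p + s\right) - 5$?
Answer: $- \frac{1725}{11414329} \approx -0.00015113$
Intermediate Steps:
$z{\left(p,s \right)} = -5 + p + s$
$a{\left(J \right)} = \frac{-12 + J}{J}$ ($a{\left(J \right)} = \frac{-5 - 7 + J}{J} = \frac{-12 + J}{J}$)
$\frac{1}{a{\left(\left(50 + 19\right) \left(38 + 37\right) \right)} - 6618} = \frac{1}{\frac{-12 + \left(50 + 19\right) \left(38 + 37\right)}{\left(50 + 19\right) \left(38 + 37\right)} - 6618} = \frac{1}{\frac{-12 + 69 \cdot 75}{69 \cdot 75} - 6618} = \frac{1}{\frac{-12 + 5175}{5175} - 6618} = \frac{1}{\frac{1}{5175} \cdot 5163 - 6618} = \frac{1}{\frac{1721}{1725} - 6618} = \frac{1}{- \frac{11414329}{1725}} = - \frac{1725}{11414329}$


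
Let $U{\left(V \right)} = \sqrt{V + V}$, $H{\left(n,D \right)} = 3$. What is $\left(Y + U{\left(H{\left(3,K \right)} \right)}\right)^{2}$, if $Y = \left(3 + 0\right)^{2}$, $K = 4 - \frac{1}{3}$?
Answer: $\left(9 + \sqrt{6}\right)^{2} \approx 131.09$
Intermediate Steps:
$K = \frac{11}{3}$ ($K = 4 - \frac{1}{3} = \frac{11}{3} \approx 3.6667$)
$U{\left(V \right)} = \sqrt{2} \sqrt{V}$ ($U{\left(V \right)} = \sqrt{2 V} = \sqrt{2} \sqrt{V}$)
$Y = 9$ ($Y = 3^{2} = 9$)
$\left(Y + U{\left(H{\left(3,K \right)} \right)}\right)^{2} = \left(9 + \sqrt{2} \sqrt{3}\right)^{2} = \left(9 + \sqrt{6}\right)^{2}$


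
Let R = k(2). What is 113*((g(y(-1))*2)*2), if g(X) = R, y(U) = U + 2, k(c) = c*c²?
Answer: 3616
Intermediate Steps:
k(c) = c³
R = 8 (R = 2³ = 8)
y(U) = 2 + U
g(X) = 8
113*((g(y(-1))*2)*2) = 113*((8*2)*2) = 113*(16*2) = 113*32 = 3616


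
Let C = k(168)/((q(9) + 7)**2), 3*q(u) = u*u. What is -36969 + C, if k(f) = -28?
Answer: -10684048/289 ≈ -36969.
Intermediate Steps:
q(u) = u**2/3 (q(u) = (u*u)/3 = u**2/3)
C = -7/289 (C = -28/((1/3)*9**2 + 7)**2 = -28/((1/3)*81 + 7)**2 = -28/(27 + 7)**2 = -28/(34**2) = -28/1156 = -28*1/1156 = -7/289 ≈ -0.024221)
-36969 + C = -36969 - 7/289 = -10684048/289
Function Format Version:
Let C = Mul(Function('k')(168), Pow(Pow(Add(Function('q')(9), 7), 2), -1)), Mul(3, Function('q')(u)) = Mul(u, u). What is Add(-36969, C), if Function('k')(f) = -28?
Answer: Rational(-10684048, 289) ≈ -36969.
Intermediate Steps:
Function('q')(u) = Mul(Rational(1, 3), Pow(u, 2)) (Function('q')(u) = Mul(Rational(1, 3), Mul(u, u)) = Mul(Rational(1, 3), Pow(u, 2)))
C = Rational(-7, 289) (C = Mul(-28, Pow(Pow(Add(Mul(Rational(1, 3), Pow(9, 2)), 7), 2), -1)) = Mul(-28, Pow(Pow(Add(Mul(Rational(1, 3), 81), 7), 2), -1)) = Mul(-28, Pow(Pow(Add(27, 7), 2), -1)) = Mul(-28, Pow(Pow(34, 2), -1)) = Mul(-28, Pow(1156, -1)) = Mul(-28, Rational(1, 1156)) = Rational(-7, 289) ≈ -0.024221)
Add(-36969, C) = Add(-36969, Rational(-7, 289)) = Rational(-10684048, 289)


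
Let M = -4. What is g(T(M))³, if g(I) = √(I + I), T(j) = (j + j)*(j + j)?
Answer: 1024*√2 ≈ 1448.2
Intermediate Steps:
T(j) = 4*j² (T(j) = (2*j)*(2*j) = 4*j²)
g(I) = √2*√I (g(I) = √(2*I) = √2*√I)
g(T(M))³ = (√2*√(4*(-4)²))³ = (√2*√(4*16))³ = (√2*√64)³ = (√2*8)³ = (8*√2)³ = 1024*√2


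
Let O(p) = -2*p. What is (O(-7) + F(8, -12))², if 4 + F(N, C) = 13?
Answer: 529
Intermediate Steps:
F(N, C) = 9 (F(N, C) = -4 + 13 = 9)
(O(-7) + F(8, -12))² = (-2*(-7) + 9)² = (14 + 9)² = 23² = 529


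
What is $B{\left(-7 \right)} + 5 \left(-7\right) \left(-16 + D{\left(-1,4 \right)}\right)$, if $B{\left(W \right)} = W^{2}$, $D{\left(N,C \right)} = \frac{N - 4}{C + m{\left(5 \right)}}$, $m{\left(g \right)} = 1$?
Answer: $644$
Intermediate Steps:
$D{\left(N,C \right)} = \frac{-4 + N}{1 + C}$ ($D{\left(N,C \right)} = \frac{N - 4}{C + 1} = \frac{-4 + N}{1 + C}$)
$B{\left(-7 \right)} + 5 \left(-7\right) \left(-16 + D{\left(-1,4 \right)}\right) = \left(-7\right)^{2} + 5 \left(-7\right) \left(-16 + \frac{-4 - 1}{1 + 4}\right) = 49 - 35 \left(-16 + \frac{1}{5} \left(-5\right)\right) = 49 - 35 \left(-16 - 1\right) = 49 - -595 = 49 + 595 = 644$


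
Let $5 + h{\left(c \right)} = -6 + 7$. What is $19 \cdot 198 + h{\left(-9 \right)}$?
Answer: $3758$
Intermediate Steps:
$h{\left(c \right)} = -4$ ($h{\left(c \right)} = -5 + \left(-6 + 7\right) = -5 + 1 = -4$)
$19 \cdot 198 + h{\left(-9 \right)} = 19 \cdot 198 - 4 = 3762 - 4 = 3758$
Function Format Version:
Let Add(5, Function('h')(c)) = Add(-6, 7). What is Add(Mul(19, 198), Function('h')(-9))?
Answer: 3758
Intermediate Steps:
Function('h')(c) = -4 (Function('h')(c) = Add(-5, Add(-6, 7)) = Add(-5, 1) = -4)
Add(Mul(19, 198), Function('h')(-9)) = Add(Mul(19, 198), -4) = Add(3762, -4) = 3758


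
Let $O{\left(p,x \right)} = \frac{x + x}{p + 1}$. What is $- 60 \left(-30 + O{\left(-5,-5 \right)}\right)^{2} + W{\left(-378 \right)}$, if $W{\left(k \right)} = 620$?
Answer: $-44755$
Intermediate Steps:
$O{\left(p,x \right)} = \frac{2 x}{1 + p}$
$- 60 \left(-30 + O{\left(-5,-5 \right)}\right)^{2} + W{\left(-378 \right)} = - 60 \left(-30 + 2 \left(-5\right) \frac{1}{1 - 5}\right)^{2} + 620 = - 60 \left(-30 + 2 \left(-5\right) \frac{1}{-4}\right)^{2} + 620 = - 60 \left(-30 + 2 \left(-5\right) \left(- \frac{1}{4}\right)\right)^{2} + 620 = - 60 \left(-30 + \frac{5}{2}\right)^{2} + 620 = - 60 \left(- \frac{55}{2}\right)^{2} + 620 = \left(-60\right) \frac{3025}{4} + 620 = -45375 + 620 = -44755$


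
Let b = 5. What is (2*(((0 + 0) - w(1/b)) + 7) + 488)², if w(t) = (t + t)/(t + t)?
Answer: 250000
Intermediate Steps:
w(t) = 1 (w(t) = (2*t)/((2*t)) = (2*t)*(1/(2*t)) = 1)
(2*(((0 + 0) - w(1/b)) + 7) + 488)² = (2*(((0 + 0) - 1*1) + 7) + 488)² = (2*((0 - 1) + 7) + 488)² = (2*(-1 + 7) + 488)² = (2*6 + 488)² = (12 + 488)² = 500² = 250000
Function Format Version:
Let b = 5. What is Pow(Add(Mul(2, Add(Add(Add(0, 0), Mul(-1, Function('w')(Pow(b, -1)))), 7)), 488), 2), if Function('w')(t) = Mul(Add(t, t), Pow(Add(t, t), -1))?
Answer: 250000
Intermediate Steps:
Function('w')(t) = 1 (Function('w')(t) = Mul(Mul(2, t), Pow(Mul(2, t), -1)) = Mul(Mul(2, t), Mul(Rational(1, 2), Pow(t, -1))) = 1)
Pow(Add(Mul(2, Add(Add(Add(0, 0), Mul(-1, Function('w')(Pow(b, -1)))), 7)), 488), 2) = Pow(Add(Mul(2, Add(Add(Add(0, 0), Mul(-1, 1)), 7)), 488), 2) = Pow(Add(Mul(2, Add(Add(0, -1), 7)), 488), 2) = Pow(Add(Mul(2, Add(-1, 7)), 488), 2) = Pow(Add(Mul(2, 6), 488), 2) = Pow(Add(12, 488), 2) = Pow(500, 2) = 250000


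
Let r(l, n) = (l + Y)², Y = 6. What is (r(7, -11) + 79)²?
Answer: 61504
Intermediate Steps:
r(l, n) = (6 + l)² (r(l, n) = (l + 6)² = (6 + l)²)
(r(7, -11) + 79)² = ((6 + 7)² + 79)² = (13² + 79)² = (169 + 79)² = 248² = 61504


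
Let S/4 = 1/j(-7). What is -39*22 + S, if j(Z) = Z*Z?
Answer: -42038/49 ≈ -857.92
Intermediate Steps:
j(Z) = Z**2
S = 4/49 (S = 4/((-7)**2) = 4/49 ≈ 0.081633)
-39*22 + S = -39*22 + 4/49 = -858 + 4/49 = -42038/49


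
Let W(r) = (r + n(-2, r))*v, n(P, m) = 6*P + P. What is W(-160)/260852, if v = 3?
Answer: -261/130426 ≈ -0.0020011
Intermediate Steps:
n(P, m) = 7*P
W(r) = -42 + 3*r (W(r) = (r + 7*(-2))*3 = (r - 14)*3 = (-14 + r)*3 = -42 + 3*r)
W(-160)/260852 = (-42 + 3*(-160))/260852 = (-42 - 480)*(1/260852) = -522*1/260852 = -261/130426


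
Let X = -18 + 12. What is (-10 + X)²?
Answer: 256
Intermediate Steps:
X = -6
(-10 + X)² = (-10 - 6)² = (-16)² = 256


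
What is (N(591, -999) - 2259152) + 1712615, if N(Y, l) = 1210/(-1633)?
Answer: -892496131/1633 ≈ -5.4654e+5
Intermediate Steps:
N(Y, l) = -1210/1633 (N(Y, l) = 1210*(-1/1633) = -1210/1633)
(N(591, -999) - 2259152) + 1712615 = (-1210/1633 - 2259152) + 1712615 = -3689196426/1633 + 1712615 = -892496131/1633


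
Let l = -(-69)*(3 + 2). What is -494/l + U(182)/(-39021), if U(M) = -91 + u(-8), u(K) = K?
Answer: -6414073/4487415 ≈ -1.4293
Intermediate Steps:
U(M) = -99 (U(M) = -91 - 8 = -99)
l = 345 (l = -(-69)*5 = -69*(-5) = 345)
-494/l + U(182)/(-39021) = -494/345 - 99/(-39021) = -494*1/345 - 99*(-1/39021) = -494/345 + 33/13007 = -6414073/4487415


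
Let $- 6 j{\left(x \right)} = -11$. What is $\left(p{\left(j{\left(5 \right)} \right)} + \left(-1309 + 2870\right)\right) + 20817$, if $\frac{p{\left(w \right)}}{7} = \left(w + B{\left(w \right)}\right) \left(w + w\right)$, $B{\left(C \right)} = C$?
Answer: $\frac{202249}{9} \approx 22472.0$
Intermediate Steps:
$j{\left(x \right)} = \frac{11}{6}$ ($j{\left(x \right)} = \left(- \frac{1}{6}\right) \left(-11\right) = \frac{11}{6}$)
$p{\left(w \right)} = 28 w^{2}$ ($p{\left(w \right)} = 7 \left(w + w\right) \left(w + w\right) = 7 \cdot 2 w 2 w = 7 \cdot 4 w^{2} = 28 w^{2}$)
$\left(p{\left(j{\left(5 \right)} \right)} + \left(-1309 + 2870\right)\right) + 20817 = \left(28 \left(\frac{11}{6}\right)^{2} + \left(-1309 + 2870\right)\right) + 20817 = \left(28 \cdot \frac{121}{36} + 1561\right) + 20817 = \left(\frac{847}{9} + 1561\right) + 20817 = \frac{14896}{9} + 20817 = \frac{202249}{9}$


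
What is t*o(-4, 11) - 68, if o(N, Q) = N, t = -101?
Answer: 336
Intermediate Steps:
t*o(-4, 11) - 68 = -101*(-4) - 68 = 404 - 68 = 336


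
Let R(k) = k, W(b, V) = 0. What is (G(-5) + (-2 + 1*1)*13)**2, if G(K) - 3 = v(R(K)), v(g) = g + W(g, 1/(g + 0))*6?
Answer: 225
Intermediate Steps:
v(g) = g (v(g) = g + 0*6 = g + 0 = g)
G(K) = 3 + K
(G(-5) + (-2 + 1*1)*13)**2 = ((3 - 5) + (-2 + 1*1)*13)**2 = (-2 + (-2 + 1)*13)**2 = (-2 - 1*13)**2 = (-2 - 13)**2 = (-15)**2 = 225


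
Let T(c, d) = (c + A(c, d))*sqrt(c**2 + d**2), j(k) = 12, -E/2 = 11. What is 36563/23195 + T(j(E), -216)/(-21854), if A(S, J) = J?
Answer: 36563/23195 + 6120*sqrt(13)/10927 ≈ 3.5957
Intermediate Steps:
E = -22 (E = -2*11 = -22)
T(c, d) = sqrt(c**2 + d**2)*(c + d) (T(c, d) = (c + d)*sqrt(c**2 + d**2) = sqrt(c**2 + d**2)*(c + d))
36563/23195 + T(j(E), -216)/(-21854) = 36563/23195 + (sqrt(12**2 + (-216)**2)*(12 - 216))/(-21854) = 36563*(1/23195) + (sqrt(144 + 46656)*(-204))*(-1/21854) = 36563/23195 + (sqrt(46800)*(-204))*(-1/21854) = 36563/23195 + ((60*sqrt(13))*(-204))*(-1/21854) = 36563/23195 - 12240*sqrt(13)*(-1/21854) = 36563/23195 + 6120*sqrt(13)/10927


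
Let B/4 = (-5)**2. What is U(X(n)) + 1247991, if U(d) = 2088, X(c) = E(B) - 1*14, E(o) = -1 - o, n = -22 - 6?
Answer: 1250079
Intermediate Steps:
n = -28
B = 100 (B = 4*(-5)**2 = 4*25 = 100)
X(c) = -115 (X(c) = (-1 - 1*100) - 1*14 = (-1 - 100) - 14 = -101 - 14 = -115)
U(X(n)) + 1247991 = 2088 + 1247991 = 1250079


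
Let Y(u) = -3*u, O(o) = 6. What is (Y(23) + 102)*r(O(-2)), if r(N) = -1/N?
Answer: -11/2 ≈ -5.5000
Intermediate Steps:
(Y(23) + 102)*r(O(-2)) = (-3*23 + 102)*(-1/6) = (-69 + 102)*(-1*⅙) = 33*(-⅙) = -11/2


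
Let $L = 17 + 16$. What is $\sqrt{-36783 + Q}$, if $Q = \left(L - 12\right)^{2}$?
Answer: $3 i \sqrt{4038} \approx 190.64 i$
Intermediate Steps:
$L = 33$
$Q = 441$ ($Q = \left(33 - 12\right)^{2} = 21^{2} = 441$)
$\sqrt{-36783 + Q} = \sqrt{-36783 + 441} = \sqrt{-36342} = 3 i \sqrt{4038}$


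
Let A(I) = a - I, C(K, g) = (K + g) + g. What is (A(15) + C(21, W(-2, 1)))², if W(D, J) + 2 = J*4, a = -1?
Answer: 81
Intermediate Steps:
W(D, J) = -2 + 4*J (W(D, J) = -2 + J*4 = -2 + 4*J)
C(K, g) = K + 2*g
A(I) = -1 - I
(A(15) + C(21, W(-2, 1)))² = ((-1 - 1*15) + (21 + 2*(-2 + 4*1)))² = ((-1 - 15) + (21 + 2*(-2 + 4)))² = (-16 + (21 + 2*2))² = (-16 + (21 + 4))² = (-16 + 25)² = 9² = 81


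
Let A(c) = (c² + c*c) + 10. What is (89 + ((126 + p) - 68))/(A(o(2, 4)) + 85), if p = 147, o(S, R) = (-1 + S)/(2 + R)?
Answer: 5292/1711 ≈ 3.0929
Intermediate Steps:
o(S, R) = (-1 + S)/(2 + R)
A(c) = 10 + 2*c² (A(c) = (c² + c²) + 10 = 2*c² + 10 = 10 + 2*c²)
(89 + ((126 + p) - 68))/(A(o(2, 4)) + 85) = (89 + ((126 + 147) - 68))/((10 + 2*((-1 + 2)/(2 + 4))²) + 85) = (89 + (273 - 68))/((10 + 2*(1/6)²) + 85) = (89 + 205)/((10 + 2*((⅙)*1)²) + 85) = 294/((10 + 2*(⅙)²) + 85) = 294/((10 + 2*(1/36)) + 85) = 294/((10 + 1/18) + 85) = 294/(181/18 + 85) = 294/(1711/18) = 294*(18/1711) = 5292/1711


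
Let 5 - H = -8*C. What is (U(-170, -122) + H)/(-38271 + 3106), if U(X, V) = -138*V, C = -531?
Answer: -12593/35165 ≈ -0.35811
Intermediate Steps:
H = -4243 (H = 5 - (-8)*(-531) = 5 - 1*4248 = 5 - 4248 = -4243)
(U(-170, -122) + H)/(-38271 + 3106) = (-138*(-122) - 4243)/(-38271 + 3106) = (16836 - 4243)/(-35165) = 12593*(-1/35165) = -12593/35165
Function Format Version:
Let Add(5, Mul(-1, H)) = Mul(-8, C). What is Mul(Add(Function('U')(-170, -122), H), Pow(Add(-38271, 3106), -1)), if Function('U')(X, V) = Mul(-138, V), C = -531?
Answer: Rational(-12593, 35165) ≈ -0.35811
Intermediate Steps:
H = -4243 (H = Add(5, Mul(-1, Mul(-8, -531))) = Add(5, Mul(-1, 4248)) = Add(5, -4248) = -4243)
Mul(Add(Function('U')(-170, -122), H), Pow(Add(-38271, 3106), -1)) = Mul(Add(Mul(-138, -122), -4243), Pow(Add(-38271, 3106), -1)) = Mul(Add(16836, -4243), Pow(-35165, -1)) = Mul(12593, Rational(-1, 35165)) = Rational(-12593, 35165)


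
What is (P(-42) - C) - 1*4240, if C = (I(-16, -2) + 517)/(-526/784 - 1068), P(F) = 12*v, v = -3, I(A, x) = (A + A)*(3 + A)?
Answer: -1790931908/418919 ≈ -4275.1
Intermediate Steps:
I(A, x) = 2*A*(3 + A) (I(A, x) = (2*A)*(3 + A) = 2*A*(3 + A))
P(F) = -36 (P(F) = 12*(-3) = -36)
C = -365736/418919 (C = (2*(-16)*(3 - 16) + 517)/(-526/784 - 1068) = (2*(-16)*(-13) + 517)/(-526*1/784 - 1068) = (416 + 517)/(-263/392 - 1068) = 933/(-418919/392) = 933*(-392/418919) = -365736/418919 ≈ -0.87305)
(P(-42) - C) - 1*4240 = (-36 - 1*(-365736/418919)) - 1*4240 = (-36 + 365736/418919) - 4240 = -14715348/418919 - 4240 = -1790931908/418919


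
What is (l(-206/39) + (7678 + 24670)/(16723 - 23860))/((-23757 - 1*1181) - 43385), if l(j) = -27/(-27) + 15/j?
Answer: 9368611/100449977706 ≈ 9.3266e-5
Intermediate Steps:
l(j) = 1 + 15/j (l(j) = -27*(-1/27) + 15/j = 1 + 15/j)
(l(-206/39) + (7678 + 24670)/(16723 - 23860))/((-23757 - 1*1181) - 43385) = ((15 - 206/39)/((-206/39)) + (7678 + 24670)/(16723 - 23860))/((-23757 - 1*1181) - 43385) = ((15 - 206*1/39)/((-206*1/39)) + 32348/(-7137))/((-23757 - 1181) - 43385) = ((15 - 206/39)/(-206/39) + 32348*(-1/7137))/(-24938 - 43385) = (-39/206*379/39 - 32348/7137)/(-68323) = (-379/206 - 32348/7137)*(-1/68323) = -9368611/1470222*(-1/68323) = 9368611/100449977706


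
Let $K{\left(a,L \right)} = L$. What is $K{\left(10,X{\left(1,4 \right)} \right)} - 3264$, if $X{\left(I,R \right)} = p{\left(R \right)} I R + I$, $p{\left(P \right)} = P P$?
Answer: $-3199$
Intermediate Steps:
$p{\left(P \right)} = P^{2}$
$X{\left(I,R \right)} = I + I R^{3}$ ($X{\left(I,R \right)} = R^{2} I R + I = I R^{2} R + I = I R^{3} + I = I + I R^{3}$)
$K{\left(10,X{\left(1,4 \right)} \right)} - 3264 = 1 \left(1 + 4^{3}\right) - 3264 = 1 \left(1 + 64\right) - 3264 = 1 \cdot 65 - 3264 = 65 - 3264 = -3199$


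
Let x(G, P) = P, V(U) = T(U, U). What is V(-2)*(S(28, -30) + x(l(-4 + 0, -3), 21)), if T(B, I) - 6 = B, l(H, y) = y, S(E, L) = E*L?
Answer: -3276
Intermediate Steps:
T(B, I) = 6 + B
V(U) = 6 + U
V(-2)*(S(28, -30) + x(l(-4 + 0, -3), 21)) = (6 - 2)*(28*(-30) + 21) = 4*(-840 + 21) = 4*(-819) = -3276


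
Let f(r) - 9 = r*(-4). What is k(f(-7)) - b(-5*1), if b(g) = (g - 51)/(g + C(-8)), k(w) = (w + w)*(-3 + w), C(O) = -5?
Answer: 12552/5 ≈ 2510.4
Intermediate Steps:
f(r) = 9 - 4*r (f(r) = 9 + r*(-4) = 9 - 4*r)
k(w) = 2*w*(-3 + w) (k(w) = (2*w)*(-3 + w) = 2*w*(-3 + w))
b(g) = (-51 + g)/(-5 + g) (b(g) = (g - 51)/(g - 5) = (-51 + g)/(-5 + g))
k(f(-7)) - b(-5*1) = 2*(9 - 4*(-7))*(-3 + (9 - 4*(-7))) - (-51 - 5*1)/(-5 - 5*1) = 2*(9 + 28)*(-3 + (9 + 28)) - (-51 - 5)/(-5 - 5) = 2*37*(-3 + 37) - (-56)/(-10) = 2*37*34 - (-1)*(-56)/10 = 2516 - 1*28/5 = 2516 - 28/5 = 12552/5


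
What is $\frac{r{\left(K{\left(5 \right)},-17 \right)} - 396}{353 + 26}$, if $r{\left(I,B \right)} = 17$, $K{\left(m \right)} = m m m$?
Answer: $-1$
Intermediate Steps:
$K{\left(m \right)} = m^{3}$ ($K{\left(m \right)} = m^{2} m = m^{3}$)
$\frac{r{\left(K{\left(5 \right)},-17 \right)} - 396}{353 + 26} = \frac{17 - 396}{353 + 26} = - \frac{379}{379} = \left(-379\right) \frac{1}{379} = -1$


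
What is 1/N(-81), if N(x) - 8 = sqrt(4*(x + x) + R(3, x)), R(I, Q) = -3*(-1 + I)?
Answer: 4/359 - I*sqrt(654)/718 ≈ 0.011142 - 0.035618*I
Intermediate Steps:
R(I, Q) = 3 - 3*I
N(x) = 8 + sqrt(-6 + 8*x) (N(x) = 8 + sqrt(4*(x + x) + (3 - 3*3)) = 8 + sqrt(4*(2*x) + (3 - 9)) = 8 + sqrt(8*x - 6) = 8 + sqrt(-6 + 8*x))
1/N(-81) = 1/(8 + sqrt(-6 + 8*(-81))) = 1/(8 + sqrt(-6 - 648)) = 1/(8 + sqrt(-654)) = 1/(8 + I*sqrt(654))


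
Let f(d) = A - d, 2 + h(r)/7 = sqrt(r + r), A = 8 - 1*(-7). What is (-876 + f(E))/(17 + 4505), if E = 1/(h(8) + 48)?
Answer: -53383/280364 ≈ -0.19041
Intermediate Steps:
A = 15 (A = 8 + 7 = 15)
h(r) = -14 + 7*sqrt(2)*sqrt(r) (h(r) = -14 + 7*sqrt(r + r) = -14 + 7*sqrt(2*r) = -14 + 7*(sqrt(2)*sqrt(r)) = -14 + 7*sqrt(2)*sqrt(r))
E = 1/62 (E = 1/((-14 + 7*sqrt(2)*sqrt(8)) + 48) = 1/((-14 + 7*sqrt(2)*(2*sqrt(2))) + 48) = 1/((-14 + 28) + 48) = 1/(14 + 48) = 1/62 ≈ 0.016129)
f(d) = 15 - d
(-876 + f(E))/(17 + 4505) = (-876 + (15 - 1*1/62))/(17 + 4505) = (-876 + (15 - 1/62))/4522 = (-876 + 929/62)*(1/4522) = -53383/62*1/4522 = -53383/280364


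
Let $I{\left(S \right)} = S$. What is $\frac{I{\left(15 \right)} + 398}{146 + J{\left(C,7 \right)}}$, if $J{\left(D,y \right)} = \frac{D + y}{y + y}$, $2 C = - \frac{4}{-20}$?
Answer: $\frac{57820}{20511} \approx 2.819$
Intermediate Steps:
$C = \frac{1}{10}$ ($C = \frac{\left(-4\right) \frac{1}{-20}}{2} = \frac{\left(-4\right) \left(- \frac{1}{20}\right)}{2} = \frac{1}{2} \cdot \frac{1}{5} = \frac{1}{10} \approx 0.1$)
$J{\left(D,y \right)} = \frac{D + y}{2 y}$
$\frac{I{\left(15 \right)} + 398}{146 + J{\left(C,7 \right)}} = \frac{15 + 398}{146 + \frac{\frac{1}{10} + 7}{2 \cdot 7}} = \frac{413}{146 + \frac{1}{2} \cdot \frac{1}{7} \cdot \frac{71}{10}} = \frac{413}{146 + \frac{71}{140}} = \frac{413}{\frac{20511}{140}} = 413 \cdot \frac{140}{20511} = \frac{57820}{20511}$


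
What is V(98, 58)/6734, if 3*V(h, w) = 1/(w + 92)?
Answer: 1/3030300 ≈ 3.3000e-7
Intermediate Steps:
V(h, w) = 1/(3*(92 + w)) (V(h, w) = 1/(3*(w + 92)) = 1/(3*(92 + w)))
V(98, 58)/6734 = (1/(3*(92 + 58)))/6734 = ((⅓)/150)*(1/6734) = ((⅓)*(1/150))*(1/6734) = (1/450)*(1/6734) = 1/3030300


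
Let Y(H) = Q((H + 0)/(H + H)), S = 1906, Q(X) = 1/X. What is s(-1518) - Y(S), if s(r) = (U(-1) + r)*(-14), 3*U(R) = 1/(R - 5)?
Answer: 191257/9 ≈ 21251.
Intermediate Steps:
U(R) = 1/(3*(-5 + R)) (U(R) = 1/(3*(R - 5)) = 1/(3*(-5 + R)))
Y(H) = 2 (Y(H) = 1/((H + 0)/(H + H)) = 1/(H/((2*H))) = 1/(H*(1/(2*H))) = 1/(1/2) = 2)
s(r) = 7/9 - 14*r (s(r) = (1/(3*(-5 - 1)) + r)*(-14) = ((1/3)/(-6) + r)*(-14) = ((1/3)*(-1/6) + r)*(-14) = (-1/18 + r)*(-14) = 7/9 - 14*r)
s(-1518) - Y(S) = (7/9 - 14*(-1518)) - 1*2 = (7/9 + 21252) - 2 = 191275/9 - 2 = 191257/9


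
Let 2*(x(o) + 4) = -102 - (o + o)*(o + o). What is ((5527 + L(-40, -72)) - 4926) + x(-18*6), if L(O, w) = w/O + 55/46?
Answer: -5239171/230 ≈ -22779.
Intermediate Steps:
L(O, w) = 55/46 + w/O (L(O, w) = w/O + 55*(1/46) = w/O + 55/46 = 55/46 + w/O)
x(o) = -55 - 2*o² (x(o) = -4 + (-102 - (o + o)*(o + o))/2 = -4 + (-102 - 2*o*2*o)/2 = -4 + (-102 - 4*o²)/2 = -4 + (-51 - 2*o²) = -55 - 2*o²)
((5527 + L(-40, -72)) - 4926) + x(-18*6) = ((5527 + (55/46 - 72/(-40))) - 4926) + (-55 - 2*(-18*6)²) = ((5527 + (55/46 - 72*(-1/40))) - 4926) + (-55 - 2*(-108)²) = ((5527 + (55/46 + 9/5)) - 4926) + (-55 - 2*11664) = ((5527 + 689/230) - 4926) + (-55 - 23328) = (1271899/230 - 4926) - 23383 = 138919/230 - 23383 = -5239171/230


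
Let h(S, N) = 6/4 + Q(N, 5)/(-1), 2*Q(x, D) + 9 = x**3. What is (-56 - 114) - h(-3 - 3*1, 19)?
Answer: 6507/2 ≈ 3253.5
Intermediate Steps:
Q(x, D) = -9/2 + x**3/2
h(S, N) = 6 - N**3/2 (h(S, N) = 6/4 + (-9/2 + N**3/2)/(-1) = 6*(1/4) + (-9/2 + N**3/2)*(-1) = 3/2 + (9/2 - N**3/2) = 6 - N**3/2)
(-56 - 114) - h(-3 - 3*1, 19) = (-56 - 114) - (6 - 1/2*19**3) = -170 - (6 - 1/2*6859) = -170 - (6 - 6859/2) = -170 - 1*(-6847/2) = -170 + 6847/2 = 6507/2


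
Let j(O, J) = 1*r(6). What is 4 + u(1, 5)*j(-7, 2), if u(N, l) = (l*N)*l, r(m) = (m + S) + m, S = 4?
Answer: 404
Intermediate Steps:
r(m) = 4 + 2*m (r(m) = (m + 4) + m = (4 + m) + m = 4 + 2*m)
j(O, J) = 16 (j(O, J) = 1*(4 + 2*6) = 1*(4 + 12) = 1*16 = 16)
u(N, l) = N*l² (u(N, l) = (N*l)*l = N*l²)
4 + u(1, 5)*j(-7, 2) = 4 + (1*5²)*16 = 4 + (1*25)*16 = 4 + 25*16 = 4 + 400 = 404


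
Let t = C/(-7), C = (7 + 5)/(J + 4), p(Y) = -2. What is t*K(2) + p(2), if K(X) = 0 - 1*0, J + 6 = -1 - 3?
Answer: -2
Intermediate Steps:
J = -10 (J = -6 + (-1 - 3) = -6 - 4 = -10)
K(X) = 0 (K(X) = 0 + 0 = 0)
C = -2 (C = (7 + 5)/(-10 + 4) = 12/(-6) = 12*(-1/6) = -2)
t = 2/7 (t = -2/(-7) = -2*(-1/7) = 2/7 ≈ 0.28571)
t*K(2) + p(2) = (2/7)*0 - 2 = 0 - 2 = -2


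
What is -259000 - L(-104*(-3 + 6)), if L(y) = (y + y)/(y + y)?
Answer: -259001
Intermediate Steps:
L(y) = 1 (L(y) = (2*y)/((2*y)) = (2*y)*(1/(2*y)) = 1)
-259000 - L(-104*(-3 + 6)) = -259000 - 1*1 = -259000 - 1 = -259001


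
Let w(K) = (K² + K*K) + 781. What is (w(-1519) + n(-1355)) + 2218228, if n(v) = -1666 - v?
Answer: 6833420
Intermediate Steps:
w(K) = 781 + 2*K² (w(K) = (K² + K²) + 781 = 2*K² + 781 = 781 + 2*K²)
(w(-1519) + n(-1355)) + 2218228 = ((781 + 2*(-1519)²) + (-1666 - 1*(-1355))) + 2218228 = ((781 + 2*2307361) + (-1666 + 1355)) + 2218228 = ((781 + 4614722) - 311) + 2218228 = (4615503 - 311) + 2218228 = 4615192 + 2218228 = 6833420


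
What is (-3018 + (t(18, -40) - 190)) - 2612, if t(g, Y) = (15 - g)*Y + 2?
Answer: -5698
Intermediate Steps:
t(g, Y) = 2 + Y*(15 - g) (t(g, Y) = Y*(15 - g) + 2 = 2 + Y*(15 - g))
(-3018 + (t(18, -40) - 190)) - 2612 = (-3018 + ((2 + 15*(-40) - 1*(-40)*18) - 190)) - 2612 = (-3018 + ((2 - 600 + 720) - 190)) - 2612 = (-3018 + (122 - 190)) - 2612 = (-3018 - 68) - 2612 = -3086 - 2612 = -5698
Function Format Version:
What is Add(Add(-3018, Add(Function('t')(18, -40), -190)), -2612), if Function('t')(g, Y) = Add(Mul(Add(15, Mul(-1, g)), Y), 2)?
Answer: -5698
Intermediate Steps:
Function('t')(g, Y) = Add(2, Mul(Y, Add(15, Mul(-1, g)))) (Function('t')(g, Y) = Add(Mul(Y, Add(15, Mul(-1, g))), 2) = Add(2, Mul(Y, Add(15, Mul(-1, g)))))
Add(Add(-3018, Add(Function('t')(18, -40), -190)), -2612) = Add(Add(-3018, Add(Add(2, Mul(15, -40), Mul(-1, -40, 18)), -190)), -2612) = Add(Add(-3018, Add(Add(2, -600, 720), -190)), -2612) = Add(Add(-3018, Add(122, -190)), -2612) = Add(Add(-3018, -68), -2612) = Add(-3086, -2612) = -5698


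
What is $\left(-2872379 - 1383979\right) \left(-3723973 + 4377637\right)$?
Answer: $-2782227995712$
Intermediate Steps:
$\left(-2872379 - 1383979\right) \left(-3723973 + 4377637\right) = \left(-2872379 - 1383979\right) 653664 = \left(-4256358\right) 653664 = -2782227995712$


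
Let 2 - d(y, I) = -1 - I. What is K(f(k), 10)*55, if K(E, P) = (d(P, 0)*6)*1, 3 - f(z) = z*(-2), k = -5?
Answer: 990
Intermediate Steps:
f(z) = 3 + 2*z (f(z) = 3 - z*(-2) = 3 - (-2)*z = 3 + 2*z)
d(y, I) = 3 + I (d(y, I) = 2 - (-1 - I) = 2 + (1 + I) = 3 + I)
K(E, P) = 18 (K(E, P) = ((3 + 0)*6)*1 = (3*6)*1 = 18*1 = 18)
K(f(k), 10)*55 = 18*55 = 990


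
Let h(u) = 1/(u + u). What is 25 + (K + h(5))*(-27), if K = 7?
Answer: -1667/10 ≈ -166.70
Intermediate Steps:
h(u) = 1/(2*u)
25 + (K + h(5))*(-27) = 25 + (7 + (1/2)/5)*(-27) = 25 + (7 + (1/2)*(1/5))*(-27) = 25 + (7 + 1/10)*(-27) = 25 + (71/10)*(-27) = 25 - 1917/10 = -1667/10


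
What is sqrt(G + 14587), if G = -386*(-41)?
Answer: sqrt(30413) ≈ 174.39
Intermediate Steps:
G = 15826
sqrt(G + 14587) = sqrt(15826 + 14587) = sqrt(30413)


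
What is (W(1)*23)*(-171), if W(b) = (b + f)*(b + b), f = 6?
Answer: -55062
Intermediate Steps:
W(b) = 2*b*(6 + b) (W(b) = (b + 6)*(b + b) = (6 + b)*(2*b) = 2*b*(6 + b))
(W(1)*23)*(-171) = ((2*1*(6 + 1))*23)*(-171) = ((2*1*7)*23)*(-171) = (14*23)*(-171) = 322*(-171) = -55062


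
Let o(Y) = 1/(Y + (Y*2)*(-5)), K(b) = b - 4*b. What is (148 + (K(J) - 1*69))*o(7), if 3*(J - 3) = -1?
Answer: -71/63 ≈ -1.1270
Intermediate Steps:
J = 8/3 (J = 3 + (1/3)*(-1) = 3 - 1/3 = 8/3 ≈ 2.6667)
K(b) = -3*b
o(Y) = -1/(9*Y) (o(Y) = 1/(Y + (2*Y)*(-5)) = 1/(Y - 10*Y) = 1/(-9*Y) = -1/(9*Y))
(148 + (K(J) - 1*69))*o(7) = (148 + (-3*8/3 - 1*69))*(-1/9/7) = (148 + (-8 - 69))*(-1/9*1/7) = (148 - 77)*(-1/63) = 71*(-1/63) = -71/63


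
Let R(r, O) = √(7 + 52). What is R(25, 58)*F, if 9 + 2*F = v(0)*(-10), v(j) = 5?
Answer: -59*√59/2 ≈ -226.59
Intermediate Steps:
R(r, O) = √59
F = -59/2 (F = -9/2 + (5*(-10))/2 = -9/2 + (½)*(-50) = -9/2 - 25 = -59/2 ≈ -29.500)
R(25, 58)*F = √59*(-59/2) = -59*√59/2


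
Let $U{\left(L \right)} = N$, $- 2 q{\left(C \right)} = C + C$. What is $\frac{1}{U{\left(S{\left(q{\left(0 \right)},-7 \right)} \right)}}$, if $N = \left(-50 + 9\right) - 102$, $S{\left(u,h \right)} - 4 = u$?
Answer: $- \frac{1}{143} \approx -0.006993$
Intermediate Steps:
$q{\left(C \right)} = - C$ ($q{\left(C \right)} = - \frac{C + C}{2} = - \frac{2 C}{2} = - C$)
$S{\left(u,h \right)} = 4 + u$
$N = -143$ ($N = -41 - 102 = -143$)
$U{\left(L \right)} = -143$
$\frac{1}{U{\left(S{\left(q{\left(0 \right)},-7 \right)} \right)}} = \frac{1}{-143} = - \frac{1}{143}$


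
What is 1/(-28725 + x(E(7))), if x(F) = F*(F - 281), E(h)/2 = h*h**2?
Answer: 1/249105 ≈ 4.0144e-6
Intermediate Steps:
E(h) = 2*h**3 (E(h) = 2*(h*h**2) = 2*h**3)
x(F) = F*(-281 + F)
1/(-28725 + x(E(7))) = 1/(-28725 + (2*7**3)*(-281 + 2*7**3)) = 1/(-28725 + (2*343)*(-281 + 2*343)) = 1/(-28725 + 686*(-281 + 686)) = 1/(-28725 + 686*405) = 1/(-28725 + 277830) = 1/249105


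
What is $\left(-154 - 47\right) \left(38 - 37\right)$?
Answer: $-201$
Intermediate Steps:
$\left(-154 - 47\right) \left(38 - 37\right) = \left(-201\right) 1 = -201$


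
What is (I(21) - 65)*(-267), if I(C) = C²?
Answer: -100392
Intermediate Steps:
(I(21) - 65)*(-267) = (21² - 65)*(-267) = (441 - 65)*(-267) = 376*(-267) = -100392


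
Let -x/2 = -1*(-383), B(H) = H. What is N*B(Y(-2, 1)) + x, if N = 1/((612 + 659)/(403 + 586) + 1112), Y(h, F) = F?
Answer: -843394885/1101039 ≈ -766.00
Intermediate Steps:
x = -766 (x = -(-2)*(-383) = -2*383 = -766)
N = 989/1101039 (N = 1/(1271/989 + 1112) = 1/(1101039/989) = 989/1101039 ≈ 0.00089824)
N*B(Y(-2, 1)) + x = (989/1101039)*1 - 766 = 989/1101039 - 766 = -843394885/1101039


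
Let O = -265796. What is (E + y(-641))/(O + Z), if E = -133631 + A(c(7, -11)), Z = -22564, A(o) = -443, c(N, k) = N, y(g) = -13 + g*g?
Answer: -138397/144180 ≈ -0.95989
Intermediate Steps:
y(g) = -13 + g²
E = -134074 (E = -133631 - 443 = -134074)
(E + y(-641))/(O + Z) = (-134074 + (-13 + (-641)²))/(-265796 - 22564) = (-134074 + (-13 + 410881))/(-288360) = (-134074 + 410868)*(-1/288360) = 276794*(-1/288360) = -138397/144180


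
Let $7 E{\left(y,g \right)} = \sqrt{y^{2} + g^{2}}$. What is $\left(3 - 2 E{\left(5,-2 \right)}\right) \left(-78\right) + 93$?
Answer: $-141 + \frac{156 \sqrt{29}}{7} \approx -20.988$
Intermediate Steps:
$E{\left(y,g \right)} = \frac{\sqrt{g^{2} + y^{2}}}{7}$ ($E{\left(y,g \right)} = \frac{\sqrt{y^{2} + g^{2}}}{7} = \frac{\sqrt{g^{2} + y^{2}}}{7}$)
$\left(3 - 2 E{\left(5,-2 \right)}\right) \left(-78\right) + 93 = \left(3 - 2 \frac{\sqrt{\left(-2\right)^{2} + 5^{2}}}{7}\right) \left(-78\right) + 93 = \left(3 - 2 \frac{\sqrt{4 + 25}}{7}\right) \left(-78\right) + 93 = \left(3 - 2 \frac{\sqrt{29}}{7}\right) \left(-78\right) + 93 = \left(3 - \frac{2 \sqrt{29}}{7}\right) \left(-78\right) + 93 = \left(-234 + \frac{156 \sqrt{29}}{7}\right) + 93 = -141 + \frac{156 \sqrt{29}}{7}$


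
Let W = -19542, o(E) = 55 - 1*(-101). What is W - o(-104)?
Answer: -19698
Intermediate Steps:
o(E) = 156 (o(E) = 55 + 101 = 156)
W - o(-104) = -19542 - 1*156 = -19542 - 156 = -19698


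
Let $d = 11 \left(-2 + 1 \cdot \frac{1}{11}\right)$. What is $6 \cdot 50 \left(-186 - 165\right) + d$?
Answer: $-105321$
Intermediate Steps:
$d = -21$ ($d = 11 \left(-2 + 1 \cdot \frac{1}{11}\right) = 11 \left(-2 + \frac{1}{11}\right) = 11 \left(- \frac{21}{11}\right) = -21$)
$6 \cdot 50 \left(-186 - 165\right) + d = 6 \cdot 50 \left(-186 - 165\right) - 21 = 300 \left(-186 - 165\right) - 21 = 300 \left(-351\right) - 21 = -105300 - 21 = -105321$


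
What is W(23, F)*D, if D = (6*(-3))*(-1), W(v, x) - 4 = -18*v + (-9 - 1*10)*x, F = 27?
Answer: -16614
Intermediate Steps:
W(v, x) = 4 - 19*x - 18*v (W(v, x) = 4 + (-18*v + (-9 - 1*10)*x) = 4 + (-18*v + (-9 - 10)*x) = 4 + (-18*v - 19*x) = 4 + (-19*x - 18*v) = 4 - 19*x - 18*v)
D = 18 (D = -18*(-1) = 18)
W(23, F)*D = (4 - 19*27 - 18*23)*18 = (4 - 513 - 414)*18 = -923*18 = -16614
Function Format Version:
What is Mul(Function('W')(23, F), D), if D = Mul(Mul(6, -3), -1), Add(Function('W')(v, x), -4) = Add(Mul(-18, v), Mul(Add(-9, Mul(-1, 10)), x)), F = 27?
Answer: -16614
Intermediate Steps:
Function('W')(v, x) = Add(4, Mul(-19, x), Mul(-18, v)) (Function('W')(v, x) = Add(4, Add(Mul(-18, v), Mul(Add(-9, Mul(-1, 10)), x))) = Add(4, Add(Mul(-18, v), Mul(Add(-9, -10), x))) = Add(4, Add(Mul(-18, v), Mul(-19, x))) = Add(4, Add(Mul(-19, x), Mul(-18, v))) = Add(4, Mul(-19, x), Mul(-18, v)))
D = 18 (D = Mul(-18, -1) = 18)
Mul(Function('W')(23, F), D) = Mul(Add(4, Mul(-19, 27), Mul(-18, 23)), 18) = Mul(Add(4, -513, -414), 18) = Mul(-923, 18) = -16614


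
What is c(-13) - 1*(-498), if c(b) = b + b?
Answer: 472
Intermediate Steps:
c(b) = 2*b
c(-13) - 1*(-498) = 2*(-13) - 1*(-498) = -26 + 498 = 472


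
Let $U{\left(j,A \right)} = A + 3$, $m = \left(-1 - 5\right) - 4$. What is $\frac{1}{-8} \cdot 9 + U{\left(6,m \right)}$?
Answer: $- \frac{65}{8} \approx -8.125$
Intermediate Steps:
$m = -10$ ($m = -6 - 4 = -10$)
$U{\left(j,A \right)} = 3 + A$
$\frac{1}{-8} \cdot 9 + U{\left(6,m \right)} = \frac{1}{-8} \cdot 9 + \left(3 - 10\right) = \left(- \frac{1}{8}\right) 9 - 7 = - \frac{9}{8} - 7 = - \frac{65}{8}$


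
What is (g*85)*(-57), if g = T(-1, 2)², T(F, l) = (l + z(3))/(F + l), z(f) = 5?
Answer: -237405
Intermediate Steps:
T(F, l) = (5 + l)/(F + l) (T(F, l) = (l + 5)/(F + l) = (5 + l)/(F + l))
g = 49 (g = ((5 + 2)/(-1 + 2))² = (7/1)² = (1*7)² = 7² = 49)
(g*85)*(-57) = (49*85)*(-57) = 4165*(-57) = -237405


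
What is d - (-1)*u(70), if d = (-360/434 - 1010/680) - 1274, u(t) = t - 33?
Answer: -18287329/14756 ≈ -1239.3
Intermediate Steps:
u(t) = -33 + t
d = -18833301/14756 (d = (-360*1/434 - 1010*1/680) - 1274 = (-180/217 - 101/68) - 1274 = -34157/14756 - 1274 = -18833301/14756 ≈ -1276.3)
d - (-1)*u(70) = -18833301/14756 - (-1)*(-33 + 70) = -18833301/14756 - (-1)*37 = -18833301/14756 - 1*(-37) = -18833301/14756 + 37 = -18287329/14756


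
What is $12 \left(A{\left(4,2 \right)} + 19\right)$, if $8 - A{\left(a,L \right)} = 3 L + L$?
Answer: $228$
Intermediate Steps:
$A{\left(a,L \right)} = 8 - 4 L$ ($A{\left(a,L \right)} = 8 - \left(3 L + L\right) = 8 - 4 L$)
$12 \left(A{\left(4,2 \right)} + 19\right) = 12 \left(\left(8 - 8\right) + 19\right) = 12 \left(0 + 19\right) = 12 \cdot 19 = 228$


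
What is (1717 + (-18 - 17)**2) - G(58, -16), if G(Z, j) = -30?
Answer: 2972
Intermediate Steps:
(1717 + (-18 - 17)**2) - G(58, -16) = (1717 + (-18 - 17)**2) - 1*(-30) = (1717 + (-35)**2) + 30 = (1717 + 1225) + 30 = 2942 + 30 = 2972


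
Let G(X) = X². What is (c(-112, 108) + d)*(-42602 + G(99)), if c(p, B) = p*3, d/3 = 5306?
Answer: -511105182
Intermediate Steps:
d = 15918 (d = 3*5306 = 15918)
c(p, B) = 3*p
(c(-112, 108) + d)*(-42602 + G(99)) = (3*(-112) + 15918)*(-42602 + 99²) = (-336 + 15918)*(-42602 + 9801) = 15582*(-32801) = -511105182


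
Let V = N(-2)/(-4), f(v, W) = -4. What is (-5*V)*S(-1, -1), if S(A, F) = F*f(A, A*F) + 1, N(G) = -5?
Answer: -125/4 ≈ -31.250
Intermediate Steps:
V = 5/4 (V = -5/(-4) = -5*(-1/4) = 5/4 ≈ 1.2500)
S(A, F) = 1 - 4*F (S(A, F) = F*(-4) + 1 = -4*F + 1 = 1 - 4*F)
(-5*V)*S(-1, -1) = (-5*5/4)*(1 - 4*(-1)) = -25*(1 + 4)/4 = -25/4*5 = -125/4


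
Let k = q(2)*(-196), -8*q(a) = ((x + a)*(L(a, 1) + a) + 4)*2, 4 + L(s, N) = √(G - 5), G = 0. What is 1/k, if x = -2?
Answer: 1/196 ≈ 0.0051020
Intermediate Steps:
L(s, N) = -4 + I*√5 (L(s, N) = -4 + √(0 - 5) = -4 + √(-5) = -4 + I*√5)
q(a) = -1 - (-2 + a)*(-4 + a + I*√5)/4 (q(a) = -((-2 + a)*((-4 + I*√5) + a) + 4)*2/8 = -((-2 + a)*(-4 + a + I*√5) + 4)*2/8 = -(4 + (-2 + a)*(-4 + a + I*√5))*2/8 = -(8 + 2*(-2 + a)*(-4 + a + I*√5))/8 = -1 - (-2 + a)*(-4 + a + I*√5)/4)
k = 196 (k = (-3 - ¼*2² + (3/2)*2 + I*√5/2 - ¼*I*2*√5)*(-196) = (-3 - ¼*4 + 3 + I*√5/2 - I*√5/2)*(-196) = (-3 - 1 + 3 + I*√5/2 - I*√5/2)*(-196) = -1*(-196) = 196)
1/k = 1/196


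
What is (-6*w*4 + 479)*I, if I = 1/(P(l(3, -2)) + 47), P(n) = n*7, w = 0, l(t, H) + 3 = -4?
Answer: -479/2 ≈ -239.50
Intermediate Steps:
l(t, H) = -7 (l(t, H) = -3 - 4 = -7)
P(n) = 7*n
I = -½ (I = 1/(7*(-7) + 47) = 1/(-49 + 47) = 1/(-2) = -½ ≈ -0.50000)
(-6*w*4 + 479)*I = (-6*0*4 + 479)*(-½) = (0*4 + 479)*(-½) = (0 + 479)*(-½) = 479*(-½) = -479/2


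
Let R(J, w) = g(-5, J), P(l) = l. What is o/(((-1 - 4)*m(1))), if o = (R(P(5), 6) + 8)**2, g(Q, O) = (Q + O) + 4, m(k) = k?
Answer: -144/5 ≈ -28.800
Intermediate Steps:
g(Q, O) = 4 + O + Q (g(Q, O) = (O + Q) + 4 = 4 + O + Q)
R(J, w) = -1 + J (R(J, w) = 4 + J - 5 = -1 + J)
o = 144 (o = ((-1 + 5) + 8)**2 = (4 + 8)**2 = 12**2 = 144)
o/(((-1 - 4)*m(1))) = 144/((-1 - 4)*1) = 144/(-5*1) = 144/(-5) = -1/5*144 = -144/5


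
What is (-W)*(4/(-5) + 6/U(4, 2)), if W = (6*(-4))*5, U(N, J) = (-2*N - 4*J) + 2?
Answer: -1032/7 ≈ -147.43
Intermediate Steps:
U(N, J) = 2 - 4*J - 2*N (U(N, J) = (-4*J - 2*N) + 2 = 2 - 4*J - 2*N)
W = -120 (W = -24*5 = -120)
(-W)*(4/(-5) + 6/U(4, 2)) = (-1*(-120))*(4/(-5) + 6/(2 - 4*2 - 2*4)) = 120*(4*(-⅕) + 6/(2 - 8 - 8)) = 120*(-⅘ + 6/(-14)) = 120*(-⅘ + 6*(-1/14)) = 120*(-⅘ - 3/7) = 120*(-43/35) = -1032/7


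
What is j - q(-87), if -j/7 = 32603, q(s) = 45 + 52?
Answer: -228318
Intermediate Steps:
q(s) = 97
j = -228221 (j = -7*32603 = -228221)
j - q(-87) = -228221 - 1*97 = -228221 - 97 = -228318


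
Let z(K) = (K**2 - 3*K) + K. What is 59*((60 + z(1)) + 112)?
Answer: 10089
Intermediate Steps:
z(K) = K**2 - 2*K
59*((60 + z(1)) + 112) = 59*((60 + 1*(-2 + 1)) + 112) = 59*((60 + 1*(-1)) + 112) = 59*((60 - 1) + 112) = 59*(59 + 112) = 59*171 = 10089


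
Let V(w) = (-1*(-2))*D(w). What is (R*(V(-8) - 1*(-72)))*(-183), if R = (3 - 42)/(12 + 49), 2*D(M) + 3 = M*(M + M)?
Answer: 23049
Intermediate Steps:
D(M) = -3/2 + M² (D(M) = -3/2 + (M*(M + M))/2 = -3/2 + (M*(2*M))/2 = -3/2 + (2*M²)/2 = -3/2 + M²)
R = -39/61 ≈ -0.63934
V(w) = -3 + 2*w² (V(w) = (-1*(-2))*(-3/2 + w²) = 2*(-3/2 + w²) = -3 + 2*w²)
(R*(V(-8) - 1*(-72)))*(-183) = -39*((-3 + 2*(-8)²) - 1*(-72))/61*(-183) = -39*((-3 + 2*64) + 72)/61*(-183) = -39*((-3 + 128) + 72)/61*(-183) = -39*(125 + 72)/61*(-183) = -39/61*197*(-183) = -7683/61*(-183) = 23049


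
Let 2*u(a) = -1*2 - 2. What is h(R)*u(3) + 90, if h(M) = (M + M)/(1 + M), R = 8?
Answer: 778/9 ≈ 86.444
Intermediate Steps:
u(a) = -2 (u(a) = (-1*2 - 2)/2 = (-2 - 2)/2 = (1/2)*(-4) = -2)
h(M) = 2*M/(1 + M) (h(M) = (2*M)/(1 + M) = 2*M/(1 + M))
h(R)*u(3) + 90 = (2*8/(1 + 8))*(-2) + 90 = (2*8/9)*(-2) + 90 = (2*8*(1/9))*(-2) + 90 = (16/9)*(-2) + 90 = -32/9 + 90 = 778/9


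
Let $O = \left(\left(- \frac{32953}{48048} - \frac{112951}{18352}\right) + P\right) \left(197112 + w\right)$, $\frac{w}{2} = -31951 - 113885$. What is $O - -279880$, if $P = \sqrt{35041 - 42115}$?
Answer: $\frac{1064011602040}{1148147} - 283680 i \sqrt{786} \approx 9.2672 \cdot 10^{5} - 7.9532 \cdot 10^{6} i$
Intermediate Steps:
$w = -291672$ ($w = 2 \left(-31951 - 113885\right) = 2 \left(-145836\right) = -291672$)
$P = 3 i \sqrt{786}$ ($P = \sqrt{-7074} = 3 i \sqrt{786} \approx 84.107 i$)
$O = \frac{742668219680}{1148147} - 283680 i \sqrt{786}$ ($O = \left(\left(- \frac{32953}{48048} - \frac{112951}{18352}\right) + 3 i \sqrt{786}\right) \left(197112 - 291672\right) = \left(\left(\left(-32953\right) \frac{1}{48048} - \frac{112951}{18352}\right) + 3 i \sqrt{786}\right) \left(-94560\right) = \left(\left(- \frac{32953}{48048} - \frac{112951}{18352}\right) + 3 i \sqrt{786}\right) \left(-94560\right) = \left(- \frac{23561809}{3444441} + 3 i \sqrt{786}\right) \left(-94560\right) = \frac{742668219680}{1148147} - 283680 i \sqrt{786} \approx 6.4684 \cdot 10^{5} - 7.9532 \cdot 10^{6} i$)
$O - -279880 = \left(\frac{742668219680}{1148147} - 283680 i \sqrt{786}\right) - -279880 = \left(\frac{742668219680}{1148147} - 283680 i \sqrt{786}\right) + 279880 = \frac{1064011602040}{1148147} - 283680 i \sqrt{786}$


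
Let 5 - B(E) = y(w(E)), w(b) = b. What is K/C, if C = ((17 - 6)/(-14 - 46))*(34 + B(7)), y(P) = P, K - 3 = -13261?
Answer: 99435/44 ≈ 2259.9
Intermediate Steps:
K = -13258 (K = 3 - 13261 = -13258)
B(E) = 5 - E
C = -88/15 (C = ((17 - 6)/(-14 - 46))*(34 + (5 - 1*7)) = (11/(-60))*(34 + (5 - 7)) = (11*(-1/60))*(34 - 2) = -11/60*32 = -88/15 ≈ -5.8667)
K/C = -13258/(-88/15) = -13258*(-15/88) = 99435/44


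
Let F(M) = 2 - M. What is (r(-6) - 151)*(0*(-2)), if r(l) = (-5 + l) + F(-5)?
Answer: 0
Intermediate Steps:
r(l) = 2 + l (r(l) = (-5 + l) + (2 - 1*(-5)) = (-5 + l) + (2 + 5) = (-5 + l) + 7 = 2 + l)
(r(-6) - 151)*(0*(-2)) = ((2 - 6) - 151)*(0*(-2)) = (-4 - 151)*0 = -155*0 = 0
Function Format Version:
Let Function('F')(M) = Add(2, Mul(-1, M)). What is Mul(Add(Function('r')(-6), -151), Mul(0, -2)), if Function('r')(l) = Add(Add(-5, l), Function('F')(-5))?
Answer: 0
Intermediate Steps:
Function('r')(l) = Add(2, l) (Function('r')(l) = Add(Add(-5, l), Add(2, Mul(-1, -5))) = Add(Add(-5, l), Add(2, 5)) = Add(Add(-5, l), 7) = Add(2, l))
Mul(Add(Function('r')(-6), -151), Mul(0, -2)) = Mul(Add(Add(2, -6), -151), Mul(0, -2)) = Mul(Add(-4, -151), 0) = Mul(-155, 0) = 0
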